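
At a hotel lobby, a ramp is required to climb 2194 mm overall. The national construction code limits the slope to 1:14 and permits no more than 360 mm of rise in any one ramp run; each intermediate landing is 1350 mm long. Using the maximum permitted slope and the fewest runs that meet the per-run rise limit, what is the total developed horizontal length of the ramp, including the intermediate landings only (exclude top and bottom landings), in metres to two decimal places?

2194 / 360 = 6.094 → round up to 7 ramp runs. That means 6 intermediate landings.
Ramp run (horizontal) at 1:14: 2194 × 14 = 30716 mm.
Intermediate landings: 6 × 1350 = 8100 mm.
Developed length = 30716 + 8100 = 38816 mm.
= 38.82 m.

38.82 m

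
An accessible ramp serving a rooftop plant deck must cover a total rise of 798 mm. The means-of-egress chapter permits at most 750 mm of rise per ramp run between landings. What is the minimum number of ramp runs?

2 runs

798 / 750 = 1.06, so 2 ramp runs are needed.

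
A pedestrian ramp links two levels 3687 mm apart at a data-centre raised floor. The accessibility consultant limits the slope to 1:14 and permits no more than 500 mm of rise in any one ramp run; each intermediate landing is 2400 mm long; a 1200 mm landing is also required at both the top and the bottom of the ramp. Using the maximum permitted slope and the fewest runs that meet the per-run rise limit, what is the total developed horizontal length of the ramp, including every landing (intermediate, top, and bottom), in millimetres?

3687 / 500 = 7.37, so 8 ramp runs are needed. That means 7 intermediate landings.
Ramp run (horizontal) at 1:14: 3687 × 14 = 51618 mm.
Intermediate landings: 7 × 2400 = 16800 mm.
Top and bottom landings: 2 × 1200 = 2400 mm.
Total = 51618 + 16800 + 2400 = 70818 mm.

70818 mm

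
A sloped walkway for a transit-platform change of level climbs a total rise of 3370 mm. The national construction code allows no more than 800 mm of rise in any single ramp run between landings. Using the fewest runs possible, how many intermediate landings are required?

4 intermediate landings

3370 / 800 = 4.213 → round up to 5 ramp runs.
5 runs are separated by 4 intermediate landings.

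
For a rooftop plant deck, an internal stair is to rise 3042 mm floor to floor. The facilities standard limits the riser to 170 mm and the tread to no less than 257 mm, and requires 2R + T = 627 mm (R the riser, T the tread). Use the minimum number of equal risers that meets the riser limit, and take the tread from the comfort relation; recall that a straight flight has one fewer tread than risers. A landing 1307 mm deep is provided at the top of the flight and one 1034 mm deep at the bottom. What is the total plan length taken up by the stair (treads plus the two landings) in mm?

7254 mm

⌈3042/170⌉ = 18 risers.
Each riser is 3042/18 = 169 mm (≤ 170 mm).
T = 627 − 2·169 = 289 mm, which satisfies the 257 mm minimum.
Going = (18 − 1) × 289 = 4913 mm.
Enclosure = 4913 + 1307 + 1034 = 7254 mm.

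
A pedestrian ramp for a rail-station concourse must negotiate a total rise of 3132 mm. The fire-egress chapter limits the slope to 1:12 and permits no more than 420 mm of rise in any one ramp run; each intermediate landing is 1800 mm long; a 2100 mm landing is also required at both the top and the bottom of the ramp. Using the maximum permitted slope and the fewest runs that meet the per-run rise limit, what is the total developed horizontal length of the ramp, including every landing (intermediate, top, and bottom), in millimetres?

54384 mm

At most 420 each: 3132/420 = 7.46, giving 8 ramp runs. That means 7 intermediate landings.
Horizontal run for 3132 mm of rise at 1:12 is 3132 × 12 = 37584 mm.
Intermediate landings: 7 × 1800 = 12600 mm.
Top and bottom landings: 2 × 2100 = 4200 mm.
Total = 37584 + 12600 + 4200 = 54384 mm.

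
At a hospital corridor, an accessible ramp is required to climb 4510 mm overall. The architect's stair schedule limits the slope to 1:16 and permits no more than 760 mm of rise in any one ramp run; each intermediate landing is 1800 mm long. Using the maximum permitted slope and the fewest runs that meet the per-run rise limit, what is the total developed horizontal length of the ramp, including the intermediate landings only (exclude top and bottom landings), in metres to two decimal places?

4510 / 760 = 5.934 → round up to 6 ramp runs. That means 5 intermediate landings.
Horizontal run for 4510 mm of rise at 1:16 is 4510 × 16 = 72160 mm.
5 intermediate landings contribute 5 × 1800 = 9000 mm.
Total developed length = 72160 + 9000 = 81160 mm.
= 81.16 m.

81.16 m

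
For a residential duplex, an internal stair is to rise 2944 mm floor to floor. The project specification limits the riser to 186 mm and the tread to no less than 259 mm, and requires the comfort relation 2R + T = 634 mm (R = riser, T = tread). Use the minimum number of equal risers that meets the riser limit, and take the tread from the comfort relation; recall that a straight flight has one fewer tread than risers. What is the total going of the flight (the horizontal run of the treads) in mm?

2944 / 186 = 15.828 → round up to 16 risers.
R = 2944 ÷ 16 = 184 mm.
Tread T = 634 − 2 × 184 = 266 mm (≥ 259 mm).
Going = (16 − 1) × 266 = 3990 mm.

3990 mm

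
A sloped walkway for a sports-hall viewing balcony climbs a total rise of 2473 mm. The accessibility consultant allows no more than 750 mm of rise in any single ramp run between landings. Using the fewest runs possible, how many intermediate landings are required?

2473 / 750 = 3.30, so 4 ramp runs are needed.
4 runs are separated by 3 intermediate landings.

3 intermediate landings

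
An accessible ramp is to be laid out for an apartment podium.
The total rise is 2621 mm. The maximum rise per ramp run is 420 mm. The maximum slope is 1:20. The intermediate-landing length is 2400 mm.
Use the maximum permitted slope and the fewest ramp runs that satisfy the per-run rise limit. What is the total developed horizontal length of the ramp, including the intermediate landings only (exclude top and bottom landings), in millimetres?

66820 mm

At most 420 each: 2621/420 = 6.24, giving 7 ramp runs. That means 6 intermediate landings.
Ramp run (horizontal) at 1:20: 2621 × 20 = 52420 mm.
6 intermediate landings contribute 6 × 2400 = 14400 mm.
Total developed length = 52420 + 14400 = 66820 mm.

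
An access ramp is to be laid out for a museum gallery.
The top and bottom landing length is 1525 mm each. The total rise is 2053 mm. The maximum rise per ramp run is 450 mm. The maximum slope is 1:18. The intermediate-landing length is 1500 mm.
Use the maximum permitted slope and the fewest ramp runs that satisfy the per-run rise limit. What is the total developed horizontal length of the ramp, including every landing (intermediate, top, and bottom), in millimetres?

46004 mm

At most 450 each: 2053/450 = 4.56, giving 5 ramp runs. That means 4 intermediate landings.
Horizontal run for 2053 mm of rise at 1:18 is 2053 × 18 = 36954 mm.
4 intermediate landings contribute 4 × 1500 = 6000 mm.
Top and bottom landings: 2 × 1525 = 3050 mm.
Total = 36954 + 6000 + 3050 = 46004 mm.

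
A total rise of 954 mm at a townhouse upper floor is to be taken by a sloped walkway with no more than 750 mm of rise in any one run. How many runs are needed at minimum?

At most 750 each: 954/750 = 1.27, giving 2 ramp runs.

2 runs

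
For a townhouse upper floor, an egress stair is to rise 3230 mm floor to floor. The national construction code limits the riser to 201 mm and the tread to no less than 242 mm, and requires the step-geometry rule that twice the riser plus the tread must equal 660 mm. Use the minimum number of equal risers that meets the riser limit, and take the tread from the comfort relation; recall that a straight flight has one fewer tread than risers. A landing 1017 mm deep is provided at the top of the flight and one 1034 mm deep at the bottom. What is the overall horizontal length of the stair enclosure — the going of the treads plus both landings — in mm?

At most 201 each: 3230/201 = 16.07, giving 17 risers.
Each riser is 3230/17 = 190 mm (≤ 201 mm).
Tread T = 660 − 2 × 190 = 280 mm (≥ 242 mm).
17 risers give 16 treads; going = 16 × 280 = 4480 mm.
Enclosure = 4480 + 1017 + 1034 = 6531 mm.

6531 mm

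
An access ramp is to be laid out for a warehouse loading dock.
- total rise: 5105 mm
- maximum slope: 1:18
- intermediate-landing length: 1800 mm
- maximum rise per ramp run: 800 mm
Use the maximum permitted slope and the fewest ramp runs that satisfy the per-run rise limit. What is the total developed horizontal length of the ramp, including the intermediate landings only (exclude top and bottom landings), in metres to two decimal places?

5105 / 800 = 6.38, so 7 ramp runs are needed. That means 6 intermediate landings.
Ramp run (horizontal) at 1:18: 5105 × 18 = 91890 mm.
Intermediate landings: 6 × 1800 = 10800 mm.
Developed length = 91890 + 10800 = 102690 mm.
= 102.69 m.

102.69 m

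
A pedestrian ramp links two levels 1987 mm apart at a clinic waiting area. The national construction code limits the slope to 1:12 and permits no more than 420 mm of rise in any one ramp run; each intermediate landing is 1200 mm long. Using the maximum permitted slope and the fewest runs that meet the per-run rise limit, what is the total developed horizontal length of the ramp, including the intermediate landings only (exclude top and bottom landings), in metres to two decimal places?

28.64 m

At most 420 each: 1987/420 = 4.73, giving 5 ramp runs. That means 4 intermediate landings.
Ramp run (horizontal) at 1:12: 1987 × 12 = 23844 mm.
Intermediate landings: 4 × 1200 = 4800 mm.
Total developed length = 23844 + 4800 = 28644 mm.
= 28.64 m.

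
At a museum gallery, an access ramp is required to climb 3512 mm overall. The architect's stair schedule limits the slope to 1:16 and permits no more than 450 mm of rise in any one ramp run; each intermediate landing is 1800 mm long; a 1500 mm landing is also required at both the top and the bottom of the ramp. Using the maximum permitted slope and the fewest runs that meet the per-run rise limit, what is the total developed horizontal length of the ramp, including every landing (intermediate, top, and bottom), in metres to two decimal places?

At most 450 each: 3512/450 = 7.80, giving 8 ramp runs. That means 7 intermediate landings.
Ramp run (horizontal) at 1:16: 3512 × 16 = 56192 mm.
7 intermediate landings contribute 7 × 1800 = 12600 mm.
Top and bottom landings: 2 × 1500 = 3000 mm.
Total = 56192 + 12600 + 3000 = 71792 mm.
= 71.79 m.

71.79 m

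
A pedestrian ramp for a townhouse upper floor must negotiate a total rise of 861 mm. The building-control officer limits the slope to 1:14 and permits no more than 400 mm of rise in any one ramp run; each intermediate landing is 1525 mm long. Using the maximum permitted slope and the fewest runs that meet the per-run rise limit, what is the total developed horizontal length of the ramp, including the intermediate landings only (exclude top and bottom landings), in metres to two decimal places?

15.10 m

861 / 400 = 2.15, so 3 ramp runs are needed. That means 2 intermediate landings.
Horizontal run for 861 mm of rise at 1:14 is 861 × 14 = 12054 mm.
2 intermediate landings contribute 2 × 1525 = 3050 mm.
Developed length = 12054 + 3050 = 15104 mm.
= 15.10 m.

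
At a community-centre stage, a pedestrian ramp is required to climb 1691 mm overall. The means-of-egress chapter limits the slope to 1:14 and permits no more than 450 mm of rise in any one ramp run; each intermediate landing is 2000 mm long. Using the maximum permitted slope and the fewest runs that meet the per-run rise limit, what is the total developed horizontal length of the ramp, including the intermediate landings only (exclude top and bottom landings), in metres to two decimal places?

29.67 m

1691 / 450 = 3.758 → round up to 4 ramp runs. That means 3 intermediate landings.
Ramp run (horizontal) at 1:14: 1691 × 14 = 23674 mm.
Intermediate landings: 3 × 2000 = 6000 mm.
Developed length = 23674 + 6000 = 29674 mm.
= 29.67 m.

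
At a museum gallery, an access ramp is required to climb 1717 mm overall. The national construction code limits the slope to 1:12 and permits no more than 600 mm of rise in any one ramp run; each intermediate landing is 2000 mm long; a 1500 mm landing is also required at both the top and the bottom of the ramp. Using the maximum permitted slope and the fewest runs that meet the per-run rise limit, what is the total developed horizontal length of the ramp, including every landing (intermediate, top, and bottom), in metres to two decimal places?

27.60 m

At most 600 each: 1717/600 = 2.86, giving 3 ramp runs. That means 2 intermediate landings.
Ramp run (horizontal) at 1:12: 1717 × 12 = 20604 mm.
Intermediate landings: 2 × 2000 = 4000 mm.
Top and bottom landings: 2 × 1500 = 3000 mm.
Total = 20604 + 4000 + 3000 = 27604 mm.
= 27.60 m.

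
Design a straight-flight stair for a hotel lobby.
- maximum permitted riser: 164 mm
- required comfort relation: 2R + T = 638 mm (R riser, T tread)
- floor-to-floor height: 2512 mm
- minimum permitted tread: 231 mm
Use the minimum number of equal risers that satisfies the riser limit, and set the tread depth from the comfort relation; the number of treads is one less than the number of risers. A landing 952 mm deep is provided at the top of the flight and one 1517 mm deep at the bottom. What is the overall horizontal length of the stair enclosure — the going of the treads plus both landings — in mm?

7329 mm

⌈2512/164⌉ = 16 risers.
Each riser is 2512/16 = 157 mm (≤ 164 mm).
From 2R + T = 638: T = 638 − 314 = 324 mm.
Treads = 16 − 1 = 15; going = 15 × 324 = 4860 mm.
Enclosure = 4860 + 952 + 1517 = 7329 mm.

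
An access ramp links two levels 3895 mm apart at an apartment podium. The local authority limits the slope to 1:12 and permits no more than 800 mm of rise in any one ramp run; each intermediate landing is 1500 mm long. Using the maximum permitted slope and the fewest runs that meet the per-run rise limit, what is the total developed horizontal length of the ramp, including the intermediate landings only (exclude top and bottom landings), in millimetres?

52740 mm

⌈3895/800⌉ = 5 ramp runs. That means 4 intermediate landings.
Horizontal run for 3895 mm of rise at 1:12 is 3895 × 12 = 46740 mm.
4 intermediate landings contribute 4 × 1500 = 6000 mm.
Developed length = 46740 + 6000 = 52740 mm.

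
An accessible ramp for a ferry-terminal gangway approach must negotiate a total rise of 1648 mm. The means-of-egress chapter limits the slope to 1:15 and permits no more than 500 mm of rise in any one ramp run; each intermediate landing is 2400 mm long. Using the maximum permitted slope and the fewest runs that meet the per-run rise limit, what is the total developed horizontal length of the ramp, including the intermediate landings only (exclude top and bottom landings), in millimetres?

31920 mm

At most 500 each: 1648/500 = 3.30, giving 4 ramp runs. That means 3 intermediate landings.
Horizontal run for 1648 mm of rise at 1:15 is 1648 × 15 = 24720 mm.
Intermediate landings: 3 × 2400 = 7200 mm.
Developed length = 24720 + 7200 = 31920 mm.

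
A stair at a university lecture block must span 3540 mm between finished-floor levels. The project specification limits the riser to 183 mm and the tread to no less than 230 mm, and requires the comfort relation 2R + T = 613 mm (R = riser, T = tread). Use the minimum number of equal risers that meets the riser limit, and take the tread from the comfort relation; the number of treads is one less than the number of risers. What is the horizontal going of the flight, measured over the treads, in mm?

3540 / 183 = 19.34, so 20 risers are needed.
Riser R = 3540 / 20 = 177 mm, within the 183 mm limit.
Tread T = 613 − 2 × 177 = 259 mm (≥ 230 mm).
Treads = 20 − 1 = 19; going = 19 × 259 = 4921 mm.

4921 mm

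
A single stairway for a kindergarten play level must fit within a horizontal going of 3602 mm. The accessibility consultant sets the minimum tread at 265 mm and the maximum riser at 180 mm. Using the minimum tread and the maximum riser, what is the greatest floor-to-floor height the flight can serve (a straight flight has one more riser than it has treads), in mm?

3602 / 265 = 13.59, so 13 treads fit.
Risers = treads + 1 = 14.
Maximum height = 14 × 180 = 2520 mm.

2520 mm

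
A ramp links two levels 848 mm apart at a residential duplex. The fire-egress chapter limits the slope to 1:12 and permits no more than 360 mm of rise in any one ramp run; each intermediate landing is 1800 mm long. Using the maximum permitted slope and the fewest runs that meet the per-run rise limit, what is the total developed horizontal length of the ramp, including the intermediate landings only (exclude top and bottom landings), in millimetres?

848 / 360 = 2.356 → round up to 3 ramp runs. That means 2 intermediate landings.
Ramp run (horizontal) at 1:12: 848 × 12 = 10176 mm.
2 intermediate landings contribute 2 × 1800 = 3600 mm.
Total developed length = 10176 + 3600 = 13776 mm.

13776 mm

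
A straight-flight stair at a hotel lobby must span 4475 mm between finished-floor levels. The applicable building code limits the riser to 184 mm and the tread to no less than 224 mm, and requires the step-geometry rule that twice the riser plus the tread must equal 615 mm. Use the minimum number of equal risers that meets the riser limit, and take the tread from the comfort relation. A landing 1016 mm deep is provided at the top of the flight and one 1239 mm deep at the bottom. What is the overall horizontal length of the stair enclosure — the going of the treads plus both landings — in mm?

4475 / 184 = 24.32, so 25 risers are needed.
R = 4475 ÷ 25 = 179 mm.
T = 615 − 2·179 = 257 mm, which satisfies the 224 mm minimum.
Treads = 25 − 1 = 24; going = 24 × 257 = 6168 mm.
Enclosure = 6168 + 1016 + 1239 = 8423 mm.

8423 mm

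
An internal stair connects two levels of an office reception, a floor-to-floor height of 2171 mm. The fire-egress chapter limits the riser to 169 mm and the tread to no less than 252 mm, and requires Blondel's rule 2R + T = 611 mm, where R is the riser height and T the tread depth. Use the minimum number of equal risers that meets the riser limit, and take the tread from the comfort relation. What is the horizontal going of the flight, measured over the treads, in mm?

3324 mm

⌈2171/169⌉ = 13 risers.
R = 2171 ÷ 13 = 167 mm.
Tread T = 611 − 2 × 167 = 277 mm (≥ 252 mm).
Treads = 13 − 1 = 12; going = 12 × 277 = 3324 mm.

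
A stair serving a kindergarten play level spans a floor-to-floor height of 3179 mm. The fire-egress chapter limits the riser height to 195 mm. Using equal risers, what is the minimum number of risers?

⌈3179/195⌉ = 17 risers.

17 risers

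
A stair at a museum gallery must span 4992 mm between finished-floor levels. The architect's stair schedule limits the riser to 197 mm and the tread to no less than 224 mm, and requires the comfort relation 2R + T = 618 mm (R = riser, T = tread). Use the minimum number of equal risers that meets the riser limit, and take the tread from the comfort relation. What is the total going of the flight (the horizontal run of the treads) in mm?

5850 mm

At most 197 each: 4992/197 = 25.34, giving 26 risers.
Riser R = 4992 / 26 = 192 mm, within the 197 mm limit.
T = 618 − 2·192 = 234 mm, which satisfies the 224 mm minimum.
Going = (26 − 1) × 234 = 5850 mm.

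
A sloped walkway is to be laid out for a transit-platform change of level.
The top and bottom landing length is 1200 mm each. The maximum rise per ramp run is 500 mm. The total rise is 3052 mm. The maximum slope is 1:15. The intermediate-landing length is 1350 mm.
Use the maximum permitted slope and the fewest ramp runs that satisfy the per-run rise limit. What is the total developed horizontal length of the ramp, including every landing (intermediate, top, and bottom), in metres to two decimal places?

At most 500 each: 3052/500 = 6.10, giving 7 ramp runs. That means 6 intermediate landings.
Ramp run (horizontal) at 1:15: 3052 × 15 = 45780 mm.
6 intermediate landings contribute 6 × 1350 = 8100 mm.
Top and bottom landings: 2 × 1200 = 2400 mm.
Total = 45780 + 8100 + 2400 = 56280 mm.
= 56.28 m.

56.28 m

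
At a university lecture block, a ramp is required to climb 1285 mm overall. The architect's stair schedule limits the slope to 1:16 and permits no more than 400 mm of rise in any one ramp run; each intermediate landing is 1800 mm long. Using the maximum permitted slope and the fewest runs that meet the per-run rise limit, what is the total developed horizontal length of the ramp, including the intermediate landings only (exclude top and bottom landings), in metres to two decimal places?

1285 / 400 = 3.21, so 4 ramp runs are needed. That means 3 intermediate landings.
Horizontal run for 1285 mm of rise at 1:16 is 1285 × 16 = 20560 mm.
3 intermediate landings contribute 3 × 1800 = 5400 mm.
Total developed length = 20560 + 5400 = 25960 mm.
= 25.96 m.

25.96 m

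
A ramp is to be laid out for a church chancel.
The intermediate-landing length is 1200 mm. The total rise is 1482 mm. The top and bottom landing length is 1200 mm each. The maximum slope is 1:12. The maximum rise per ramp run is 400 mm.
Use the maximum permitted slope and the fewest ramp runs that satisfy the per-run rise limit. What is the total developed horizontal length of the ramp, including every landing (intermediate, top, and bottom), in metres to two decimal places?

23.78 m

⌈1482/400⌉ = 4 ramp runs. That means 3 intermediate landings.
Ramp run (horizontal) at 1:12: 1482 × 12 = 17784 mm.
Intermediate landings: 3 × 1200 = 3600 mm.
Top and bottom landings: 2 × 1200 = 2400 mm.
Total = 17784 + 3600 + 2400 = 23784 mm.
= 23.78 m.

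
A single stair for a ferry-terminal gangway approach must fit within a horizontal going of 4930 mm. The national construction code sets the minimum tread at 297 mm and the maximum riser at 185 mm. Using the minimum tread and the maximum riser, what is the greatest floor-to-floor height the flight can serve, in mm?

Treads that fit: ⌊4930 / 297⌋ = 16.
Risers = treads + 1 = 17.
Maximum height = 17 × 185 = 3145 mm.

3145 mm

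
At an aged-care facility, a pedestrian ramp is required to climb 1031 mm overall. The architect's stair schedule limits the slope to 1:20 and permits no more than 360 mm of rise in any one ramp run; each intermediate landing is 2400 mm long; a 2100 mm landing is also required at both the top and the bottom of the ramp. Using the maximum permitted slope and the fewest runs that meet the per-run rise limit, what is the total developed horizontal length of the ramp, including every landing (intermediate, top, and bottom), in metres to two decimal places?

1031 / 360 = 2.864 → round up to 3 ramp runs. That means 2 intermediate landings.
Horizontal run for 1031 mm of rise at 1:20 is 1031 × 20 = 20620 mm.
Intermediate landings: 2 × 2400 = 4800 mm.
Top and bottom landings: 2 × 2100 = 4200 mm.
Total = 20620 + 4800 + 4200 = 29620 mm.
= 29.62 m.

29.62 m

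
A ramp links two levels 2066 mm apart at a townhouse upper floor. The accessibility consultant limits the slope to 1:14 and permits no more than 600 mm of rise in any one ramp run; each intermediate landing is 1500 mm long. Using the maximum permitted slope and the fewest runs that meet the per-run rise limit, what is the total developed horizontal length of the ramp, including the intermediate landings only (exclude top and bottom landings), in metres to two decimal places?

2066 / 600 = 3.44, so 4 ramp runs are needed. That means 3 intermediate landings.
Horizontal run for 2066 mm of rise at 1:14 is 2066 × 14 = 28924 mm.
3 intermediate landings contribute 3 × 1500 = 4500 mm.
Developed length = 28924 + 4500 = 33424 mm.
= 33.42 m.

33.42 m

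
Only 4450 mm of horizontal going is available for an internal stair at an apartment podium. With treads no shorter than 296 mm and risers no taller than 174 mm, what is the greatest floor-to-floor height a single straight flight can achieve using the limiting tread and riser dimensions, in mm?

2784 mm

Treads that fit: ⌊4450 / 296⌋ = 15.
Risers = treads + 1 = 16.
Maximum height = 16 × 174 = 2784 mm.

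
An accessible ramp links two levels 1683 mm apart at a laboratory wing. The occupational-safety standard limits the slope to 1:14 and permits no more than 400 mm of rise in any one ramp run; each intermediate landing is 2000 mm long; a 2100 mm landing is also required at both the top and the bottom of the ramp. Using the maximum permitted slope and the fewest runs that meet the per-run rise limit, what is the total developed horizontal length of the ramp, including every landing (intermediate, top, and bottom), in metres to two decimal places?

35.76 m

1683 / 400 = 4.21, so 5 ramp runs are needed. That means 4 intermediate landings.
Ramp run (horizontal) at 1:14: 1683 × 14 = 23562 mm.
Intermediate landings: 4 × 2000 = 8000 mm.
Top and bottom landings: 2 × 2100 = 4200 mm.
Total = 23562 + 8000 + 4200 = 35762 mm.
= 35.76 m.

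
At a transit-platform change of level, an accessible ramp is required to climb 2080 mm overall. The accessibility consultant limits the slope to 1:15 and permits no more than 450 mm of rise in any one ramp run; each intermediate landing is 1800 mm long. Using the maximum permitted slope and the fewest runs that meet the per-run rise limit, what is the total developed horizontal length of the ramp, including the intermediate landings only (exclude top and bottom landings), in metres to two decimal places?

At most 450 each: 2080/450 = 4.62, giving 5 ramp runs. That means 4 intermediate landings.
Ramp run (horizontal) at 1:15: 2080 × 15 = 31200 mm.
4 intermediate landings contribute 4 × 1800 = 7200 mm.
Developed length = 31200 + 7200 = 38400 mm.
= 38.40 m.

38.40 m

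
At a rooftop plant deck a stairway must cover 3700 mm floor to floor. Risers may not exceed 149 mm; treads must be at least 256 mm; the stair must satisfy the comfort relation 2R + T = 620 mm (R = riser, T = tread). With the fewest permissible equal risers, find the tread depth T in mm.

At most 149 each: 3700/149 = 24.83, giving 25 risers.
R = 3700 ÷ 25 = 148 mm.
From 2R + T = 620: T = 620 − 296 = 324 mm.

324 mm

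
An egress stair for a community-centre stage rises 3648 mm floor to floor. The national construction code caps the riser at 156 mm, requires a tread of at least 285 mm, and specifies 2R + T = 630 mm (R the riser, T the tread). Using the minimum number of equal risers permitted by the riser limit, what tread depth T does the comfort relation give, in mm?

3648 / 156 = 23.385 → round up to 24 risers.
Riser R = 3648 / 24 = 152 mm, within the 156 mm limit.
T = 630 − 2·152 = 326 mm, which satisfies the 285 mm minimum.

326 mm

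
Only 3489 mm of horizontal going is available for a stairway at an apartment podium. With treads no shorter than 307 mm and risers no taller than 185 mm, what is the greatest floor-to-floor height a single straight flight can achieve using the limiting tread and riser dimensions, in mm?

2220 mm

Treads that fit: ⌊3489 / 307⌋ = 11.
Risers = treads + 1 = 12.
Maximum height = 12 × 185 = 2220 mm.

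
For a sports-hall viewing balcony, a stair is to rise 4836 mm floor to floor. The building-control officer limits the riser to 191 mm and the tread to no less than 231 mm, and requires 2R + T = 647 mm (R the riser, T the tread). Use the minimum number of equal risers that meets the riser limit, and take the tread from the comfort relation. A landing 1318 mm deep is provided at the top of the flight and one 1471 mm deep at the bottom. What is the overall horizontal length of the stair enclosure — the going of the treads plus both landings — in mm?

At most 191 each: 4836/191 = 25.32, giving 26 risers.
Each riser is 4836/26 = 186 mm (≤ 191 mm).
T = 647 − 2·186 = 275 mm, which satisfies the 231 mm minimum.
Going = (26 − 1) × 275 = 6875 mm.
Enclosure = 6875 + 1318 + 1471 = 9664 mm.

9664 mm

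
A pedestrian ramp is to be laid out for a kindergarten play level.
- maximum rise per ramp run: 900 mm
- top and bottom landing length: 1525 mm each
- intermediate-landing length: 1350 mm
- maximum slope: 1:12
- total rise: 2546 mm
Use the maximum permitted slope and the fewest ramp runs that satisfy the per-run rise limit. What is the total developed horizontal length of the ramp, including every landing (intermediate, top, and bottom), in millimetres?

At most 900 each: 2546/900 = 2.83, giving 3 ramp runs. That means 2 intermediate landings.
Horizontal run for 2546 mm of rise at 1:12 is 2546 × 12 = 30552 mm.
Intermediate landings: 2 × 1350 = 2700 mm.
Top and bottom landings: 2 × 1525 = 3050 mm.
Total = 30552 + 2700 + 3050 = 36302 mm.

36302 mm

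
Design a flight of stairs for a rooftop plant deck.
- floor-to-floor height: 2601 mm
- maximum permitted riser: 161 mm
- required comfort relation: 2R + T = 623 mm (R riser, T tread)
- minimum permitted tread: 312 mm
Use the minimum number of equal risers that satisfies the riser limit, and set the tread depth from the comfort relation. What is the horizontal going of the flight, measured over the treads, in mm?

⌈2601/161⌉ = 17 risers.
R = 2601 ÷ 17 = 153 mm.
T = 623 − 2·153 = 317 mm, which satisfies the 312 mm minimum.
Going = (17 − 1) × 317 = 5072 mm.

5072 mm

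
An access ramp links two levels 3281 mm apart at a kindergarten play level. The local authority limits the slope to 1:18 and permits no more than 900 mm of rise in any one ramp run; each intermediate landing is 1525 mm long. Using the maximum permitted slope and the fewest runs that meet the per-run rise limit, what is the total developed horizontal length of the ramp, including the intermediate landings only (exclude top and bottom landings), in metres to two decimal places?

⌈3281/900⌉ = 4 ramp runs. That means 3 intermediate landings.
Ramp run (horizontal) at 1:18: 3281 × 18 = 59058 mm.
Intermediate landings: 3 × 1525 = 4575 mm.
Total developed length = 59058 + 4575 = 63633 mm.
= 63.63 m.

63.63 m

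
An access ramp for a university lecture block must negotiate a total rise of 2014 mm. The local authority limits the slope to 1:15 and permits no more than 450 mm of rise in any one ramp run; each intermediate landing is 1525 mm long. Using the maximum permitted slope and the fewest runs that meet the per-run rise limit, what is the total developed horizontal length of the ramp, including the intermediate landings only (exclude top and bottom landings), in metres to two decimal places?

2014 / 450 = 4.48, so 5 ramp runs are needed. That means 4 intermediate landings.
Horizontal run for 2014 mm of rise at 1:15 is 2014 × 15 = 30210 mm.
Intermediate landings: 4 × 1525 = 6100 mm.
Developed length = 30210 + 6100 = 36310 mm.
= 36.31 m.

36.31 m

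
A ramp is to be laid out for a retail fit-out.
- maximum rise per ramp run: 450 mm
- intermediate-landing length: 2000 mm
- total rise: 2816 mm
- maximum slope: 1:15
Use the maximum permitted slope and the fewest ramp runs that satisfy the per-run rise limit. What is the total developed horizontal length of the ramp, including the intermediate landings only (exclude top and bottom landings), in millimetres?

At most 450 each: 2816/450 = 6.26, giving 7 ramp runs. That means 6 intermediate landings.
Horizontal run for 2816 mm of rise at 1:15 is 2816 × 15 = 42240 mm.
Intermediate landings: 6 × 2000 = 12000 mm.
Total developed length = 42240 + 12000 = 54240 mm.

54240 mm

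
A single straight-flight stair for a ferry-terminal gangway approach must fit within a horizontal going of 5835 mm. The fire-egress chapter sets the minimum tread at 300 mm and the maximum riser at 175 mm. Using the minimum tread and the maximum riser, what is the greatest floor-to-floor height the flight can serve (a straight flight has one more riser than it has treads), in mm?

Treads that fit: ⌊5835 / 300⌋ = 19.
Risers = treads + 1 = 20.
Maximum height = 20 × 175 = 3500 mm.

3500 mm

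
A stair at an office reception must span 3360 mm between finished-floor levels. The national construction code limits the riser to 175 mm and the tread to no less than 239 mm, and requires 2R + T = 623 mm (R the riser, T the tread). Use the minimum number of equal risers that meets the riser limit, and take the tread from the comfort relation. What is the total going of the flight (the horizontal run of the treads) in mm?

3360 / 175 = 19.200 → round up to 20 risers.
R = 3360 ÷ 20 = 168 mm.
From 2R + T = 623: T = 623 − 336 = 287 mm.
20 risers give 19 treads; going = 19 × 287 = 5453 mm.

5453 mm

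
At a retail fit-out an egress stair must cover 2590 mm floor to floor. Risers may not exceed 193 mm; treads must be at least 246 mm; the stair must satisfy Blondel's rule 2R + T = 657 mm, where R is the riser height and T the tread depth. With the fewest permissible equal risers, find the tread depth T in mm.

2590 / 193 = 13.42, so 14 risers are needed.
Each riser is 2590/14 = 185 mm (≤ 193 mm).
T = 657 − 2·185 = 287 mm, which satisfies the 246 mm minimum.

287 mm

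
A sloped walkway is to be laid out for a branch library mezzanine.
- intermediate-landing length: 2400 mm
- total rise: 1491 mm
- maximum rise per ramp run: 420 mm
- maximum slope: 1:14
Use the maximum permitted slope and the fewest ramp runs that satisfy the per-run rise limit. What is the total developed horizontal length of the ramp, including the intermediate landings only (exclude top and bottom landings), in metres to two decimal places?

28.07 m

⌈1491/420⌉ = 4 ramp runs. That means 3 intermediate landings.
Ramp run (horizontal) at 1:14: 1491 × 14 = 20874 mm.
Intermediate landings: 3 × 2400 = 7200 mm.
Total developed length = 20874 + 7200 = 28074 mm.
= 28.07 m.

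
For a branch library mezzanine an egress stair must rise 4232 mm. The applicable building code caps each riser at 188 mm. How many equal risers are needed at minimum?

⌈4232/188⌉ = 23 risers.

23 risers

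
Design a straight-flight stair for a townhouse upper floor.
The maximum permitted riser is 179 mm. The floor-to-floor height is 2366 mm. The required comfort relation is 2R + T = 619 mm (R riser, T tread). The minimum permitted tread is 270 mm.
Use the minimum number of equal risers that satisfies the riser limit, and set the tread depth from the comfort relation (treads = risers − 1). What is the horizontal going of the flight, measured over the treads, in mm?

3653 mm

⌈2366/179⌉ = 14 risers.
Each riser is 2366/14 = 169 mm (≤ 179 mm).
From 2R + T = 619: T = 619 − 338 = 281 mm.
14 risers give 13 treads; going = 13 × 281 = 3653 mm.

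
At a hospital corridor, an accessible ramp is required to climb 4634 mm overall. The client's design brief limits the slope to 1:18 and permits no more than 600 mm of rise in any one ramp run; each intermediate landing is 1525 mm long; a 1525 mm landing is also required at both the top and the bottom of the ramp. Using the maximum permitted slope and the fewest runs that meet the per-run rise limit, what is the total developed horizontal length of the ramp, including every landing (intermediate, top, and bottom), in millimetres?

97137 mm

4634 / 600 = 7.72, so 8 ramp runs are needed. That means 7 intermediate landings.
Horizontal run for 4634 mm of rise at 1:18 is 4634 × 18 = 83412 mm.
7 intermediate landings contribute 7 × 1525 = 10675 mm.
Top and bottom landings: 2 × 1525 = 3050 mm.
Total = 83412 + 10675 + 3050 = 97137 mm.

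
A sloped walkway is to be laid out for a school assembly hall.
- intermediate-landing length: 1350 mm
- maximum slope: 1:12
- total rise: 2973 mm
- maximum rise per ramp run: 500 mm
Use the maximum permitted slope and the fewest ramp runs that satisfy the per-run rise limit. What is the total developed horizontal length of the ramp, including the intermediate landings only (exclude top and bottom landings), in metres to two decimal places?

2973 / 500 = 5.95, so 6 ramp runs are needed. That means 5 intermediate landings.
Ramp run (horizontal) at 1:12: 2973 × 12 = 35676 mm.
5 intermediate landings contribute 5 × 1350 = 6750 mm.
Total developed length = 35676 + 6750 = 42426 mm.
= 42.43 m.

42.43 m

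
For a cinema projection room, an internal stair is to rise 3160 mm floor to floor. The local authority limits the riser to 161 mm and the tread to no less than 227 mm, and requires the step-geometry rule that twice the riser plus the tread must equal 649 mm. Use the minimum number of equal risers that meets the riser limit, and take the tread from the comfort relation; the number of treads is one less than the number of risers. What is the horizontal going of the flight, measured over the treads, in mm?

3160 / 161 = 19.63, so 20 risers are needed.
Each riser is 3160/20 = 158 mm (≤ 161 mm).
Tread T = 649 − 2 × 158 = 333 mm (≥ 227 mm).
20 risers give 19 treads; going = 19 × 333 = 6327 mm.

6327 mm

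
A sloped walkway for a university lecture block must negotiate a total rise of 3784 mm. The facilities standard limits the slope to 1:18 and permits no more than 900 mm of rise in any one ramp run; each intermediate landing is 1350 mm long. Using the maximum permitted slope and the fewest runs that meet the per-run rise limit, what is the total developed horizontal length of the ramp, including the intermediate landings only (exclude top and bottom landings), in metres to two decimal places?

3784 / 900 = 4.20, so 5 ramp runs are needed. That means 4 intermediate landings.
Horizontal run for 3784 mm of rise at 1:18 is 3784 × 18 = 68112 mm.
Intermediate landings: 4 × 1350 = 5400 mm.
Developed length = 68112 + 5400 = 73512 mm.
= 73.51 m.

73.51 m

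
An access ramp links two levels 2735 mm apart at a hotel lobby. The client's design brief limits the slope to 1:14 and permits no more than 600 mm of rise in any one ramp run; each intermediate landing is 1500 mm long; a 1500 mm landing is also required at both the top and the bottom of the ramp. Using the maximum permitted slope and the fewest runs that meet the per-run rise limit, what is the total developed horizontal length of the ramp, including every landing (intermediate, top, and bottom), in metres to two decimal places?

2735 / 600 = 4.56, so 5 ramp runs are needed. That means 4 intermediate landings.
Ramp run (horizontal) at 1:14: 2735 × 14 = 38290 mm.
4 intermediate landings contribute 4 × 1500 = 6000 mm.
Top and bottom landings: 2 × 1500 = 3000 mm.
Total = 38290 + 6000 + 3000 = 47290 mm.
= 47.29 m.

47.29 m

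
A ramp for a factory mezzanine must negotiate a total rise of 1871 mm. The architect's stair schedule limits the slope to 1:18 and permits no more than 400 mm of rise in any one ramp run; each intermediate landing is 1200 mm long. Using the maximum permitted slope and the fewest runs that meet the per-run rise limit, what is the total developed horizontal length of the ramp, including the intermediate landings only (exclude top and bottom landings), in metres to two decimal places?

38.48 m

1871 / 400 = 4.68, so 5 ramp runs are needed. That means 4 intermediate landings.
Ramp run (horizontal) at 1:18: 1871 × 18 = 33678 mm.
4 intermediate landings contribute 4 × 1200 = 4800 mm.
Total developed length = 33678 + 4800 = 38478 mm.
= 38.48 m.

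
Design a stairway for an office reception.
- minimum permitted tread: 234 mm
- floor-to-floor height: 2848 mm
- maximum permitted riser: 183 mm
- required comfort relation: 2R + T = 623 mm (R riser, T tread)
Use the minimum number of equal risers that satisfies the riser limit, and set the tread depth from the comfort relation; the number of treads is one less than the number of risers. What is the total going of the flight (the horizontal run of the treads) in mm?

4005 mm

⌈2848/183⌉ = 16 risers.
Riser R = 2848 / 16 = 178 mm, within the 183 mm limit.
T = 623 − 2·178 = 267 mm, which satisfies the 234 mm minimum.
Going = (16 − 1) × 267 = 4005 mm.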